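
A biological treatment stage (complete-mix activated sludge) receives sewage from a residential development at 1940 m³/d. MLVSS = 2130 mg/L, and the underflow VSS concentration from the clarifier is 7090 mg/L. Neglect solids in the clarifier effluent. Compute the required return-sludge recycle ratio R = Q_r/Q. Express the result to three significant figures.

R ≈ 0.429

Mass balance around the secondary clarifier (neglecting effluent solids): R = X / (X_r − X) = 2130 / (7090 − 2130) = 0.4294.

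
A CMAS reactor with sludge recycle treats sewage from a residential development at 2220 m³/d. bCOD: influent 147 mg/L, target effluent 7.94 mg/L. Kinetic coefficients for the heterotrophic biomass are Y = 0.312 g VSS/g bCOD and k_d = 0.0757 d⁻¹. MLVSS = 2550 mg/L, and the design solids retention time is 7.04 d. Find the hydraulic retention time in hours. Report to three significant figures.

Rearranging the biomass balance for a CMAS with decay, V = Y·Q·ΔS·θ_c / [X·(1+k_d θ_c)] = 0.312 × 2220 × (147 − 7.94) × 7.04 / [2550 × (1 + 0.0757 × 7.04)] = 6.78×10^5 / 3909 = 173.5 m³.
HRT = V/Q = 173.5 m³ / 2220 m³·d⁻¹ = 0.07814 d × 24 = 1.875 h.

τ ≈ 1.88 h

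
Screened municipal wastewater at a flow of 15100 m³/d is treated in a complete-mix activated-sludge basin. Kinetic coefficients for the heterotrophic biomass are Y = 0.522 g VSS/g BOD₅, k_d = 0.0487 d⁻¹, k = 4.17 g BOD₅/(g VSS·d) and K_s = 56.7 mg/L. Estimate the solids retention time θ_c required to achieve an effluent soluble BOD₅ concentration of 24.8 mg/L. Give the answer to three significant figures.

θ_c ≈ 1.63 d

Specific growth rate at S = 24.8 mg/L: μ = YkS/(K_s+S) = 0.522·4.17·24.8/(56.7+24.8) = 0.6624 d⁻¹.
1/θ_c = 0.6624 − 0.0487 = 0.6137 d⁻¹, so θ_c = 1.630 d.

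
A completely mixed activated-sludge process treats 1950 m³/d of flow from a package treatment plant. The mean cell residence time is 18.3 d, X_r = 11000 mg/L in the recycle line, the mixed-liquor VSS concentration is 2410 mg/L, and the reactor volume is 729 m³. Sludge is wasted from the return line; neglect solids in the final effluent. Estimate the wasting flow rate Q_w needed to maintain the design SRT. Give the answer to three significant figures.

Wasting from the return line (neglecting effluent solids): Q_w = V·X / (θ_c·X_r) = 729.0 × 2410 / (18.3 × 11000) = 8.728 m³/d.

Q_w ≈ 8.73 m³/d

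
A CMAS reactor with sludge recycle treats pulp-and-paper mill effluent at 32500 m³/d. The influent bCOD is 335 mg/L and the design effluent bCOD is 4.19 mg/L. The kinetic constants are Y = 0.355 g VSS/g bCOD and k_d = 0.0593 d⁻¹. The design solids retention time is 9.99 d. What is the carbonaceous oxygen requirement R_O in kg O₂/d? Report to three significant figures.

Observed yield with endogenous decay: Y_obs = Y / (1 + k_d·θ_c) = 0.355 / (1 + 0.0593 × 9.99) = 0.355 / 1.592 = 0.2229 g VSS/g bCOD.
ΔS = 335 − 4.19 = 330.8 mg/L, so the substrate removal rate is 32500 × 330.8/1000 = 10751 kg bCOD/d.
Net sludge production P_X = 0.2229 × 10751 = 2397 kg VSS/d.
R_O = Q·ΔS − 1.42 P_X = 10751 − 3403 = 7348 kg O₂/d.

R_O ≈ 7350 kg O₂/d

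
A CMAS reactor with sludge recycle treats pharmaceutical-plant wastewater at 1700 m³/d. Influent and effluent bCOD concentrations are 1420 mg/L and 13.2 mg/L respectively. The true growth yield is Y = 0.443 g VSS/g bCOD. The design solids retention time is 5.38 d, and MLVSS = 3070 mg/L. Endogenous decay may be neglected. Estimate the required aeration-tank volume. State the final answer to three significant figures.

V ≈ 1860 m³

Biomass mass balance (decay neglected): V·X = Y·Q·(S₀ − S)·θ_c, so V = 0.443 × 1700 × (1420 − 13.2) × 5.38 / 3070 = 1857 m³.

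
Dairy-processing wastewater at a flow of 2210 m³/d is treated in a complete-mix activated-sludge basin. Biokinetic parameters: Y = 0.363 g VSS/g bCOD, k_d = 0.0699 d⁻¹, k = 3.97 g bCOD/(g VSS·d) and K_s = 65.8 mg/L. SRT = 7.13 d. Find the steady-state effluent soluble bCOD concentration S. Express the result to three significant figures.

Effluent substrate depends only on kinetics and SRT: S = K_s(1 + k_d θ_c) / [θ_c(Yk − k_d) − 1] = 65.8 × (1 + 0.0699 × 7.13) / [7.13 × (0.363 × 3.97 − 0.0699) − 1] = 98.59 / 8.777 = 11.23 mg/L.

S ≈ 11.2 mg/L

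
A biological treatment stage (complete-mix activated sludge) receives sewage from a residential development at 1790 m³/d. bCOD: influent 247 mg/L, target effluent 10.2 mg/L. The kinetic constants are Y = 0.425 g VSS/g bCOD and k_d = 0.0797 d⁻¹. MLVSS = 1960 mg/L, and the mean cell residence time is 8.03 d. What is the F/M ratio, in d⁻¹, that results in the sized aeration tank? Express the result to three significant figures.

F/M ≈ 0.501 d⁻¹

From the SRT design equation V = Y Q (S₀−S) θ_c / [X (1 + k_d θ_c)] = 0.425 × 1790 × (247 − 10.2) × 8.03 / [1960 × (1 + 0.0797 × 8.03)] = 1.45×10^6 / 3214 = 450.0 m³.
F/M = Q·S₀ / (V·X) = 1790 × 247 / (450.0 × 1960) = 0.5012 g bCOD·(g VSS·d)⁻¹.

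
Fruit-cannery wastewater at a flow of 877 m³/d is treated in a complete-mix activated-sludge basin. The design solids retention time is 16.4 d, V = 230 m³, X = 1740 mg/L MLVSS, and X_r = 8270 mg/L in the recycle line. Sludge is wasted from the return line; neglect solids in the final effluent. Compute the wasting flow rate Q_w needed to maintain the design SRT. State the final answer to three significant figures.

Q_w = (V·X)/(θ_c X_r) = 230.0 × 1740 / (16.4 × 8270) = 2.951 m³/d.

Q_w ≈ 2.95 m³/d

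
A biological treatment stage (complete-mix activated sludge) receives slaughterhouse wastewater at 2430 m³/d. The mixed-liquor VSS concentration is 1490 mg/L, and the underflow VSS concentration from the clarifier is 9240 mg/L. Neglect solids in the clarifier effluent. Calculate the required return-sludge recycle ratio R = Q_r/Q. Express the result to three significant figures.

R ≈ 0.192

Solids balance on the clarifier gives (1+R)X = R·X_r, so R = X/(X_r − X) = 1490 / (9240 − 1490) = 0.1923.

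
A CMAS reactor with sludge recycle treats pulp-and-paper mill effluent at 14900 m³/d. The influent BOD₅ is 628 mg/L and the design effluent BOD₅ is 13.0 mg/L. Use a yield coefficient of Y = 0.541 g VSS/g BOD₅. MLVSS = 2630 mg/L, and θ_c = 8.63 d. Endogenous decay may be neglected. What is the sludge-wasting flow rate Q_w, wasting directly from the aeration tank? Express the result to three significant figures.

Biomass mass balance (decay neglected): V·X = Y·Q·(S₀ − S)·θ_c, so V = 0.541 × 14900 × (628 − 13.0) × 8.63 / 2630 = 16267 m³.
Wasting from the aeration tank: Q_w = V / θ_c = 16267 / 8.63 = 1885 m³/d.

Q_w ≈ 1880 m³/d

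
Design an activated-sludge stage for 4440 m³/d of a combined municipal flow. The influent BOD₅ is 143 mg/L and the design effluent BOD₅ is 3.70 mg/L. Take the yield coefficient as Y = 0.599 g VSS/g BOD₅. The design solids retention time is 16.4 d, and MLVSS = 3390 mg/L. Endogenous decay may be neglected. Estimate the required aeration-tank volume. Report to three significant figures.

V ≈ 1790 m³

Biomass mass balance (decay neglected): V·X = Y·Q·(S₀ − S)·θ_c, so V = 0.599 × 4440 × (143 − 3.70) × 16.4 / 3390 = 1792 m³.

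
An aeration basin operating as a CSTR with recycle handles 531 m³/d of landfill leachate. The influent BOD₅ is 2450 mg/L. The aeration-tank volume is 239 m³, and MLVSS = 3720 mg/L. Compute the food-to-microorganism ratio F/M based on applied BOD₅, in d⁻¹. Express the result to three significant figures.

F/M = applied load / biomass = Q·S₀/(V·X) = 531 × 2450 / (239.0 × 3720) = 1.463 d⁻¹.

F/M ≈ 1.46 d⁻¹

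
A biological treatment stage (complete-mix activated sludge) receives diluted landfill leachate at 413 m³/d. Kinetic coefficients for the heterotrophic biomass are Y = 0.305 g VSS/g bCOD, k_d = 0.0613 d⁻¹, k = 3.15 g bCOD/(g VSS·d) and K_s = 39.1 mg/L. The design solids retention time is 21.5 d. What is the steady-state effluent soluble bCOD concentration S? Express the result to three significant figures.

S ≈ 4.94 mg/L

For a completely mixed reactor with recycle the Lawrence–McCarty relation gives S = K_s·(1 + k_d·θ_c) / [θ_c·(Y·k − k_d) − 1] = 39.1 × (1 + 0.0613 × 21.5) / [21.5 × (0.305 × 3.15 − 0.0613) − 1] = 90.63 / 18.34 = 4.942 mg/L.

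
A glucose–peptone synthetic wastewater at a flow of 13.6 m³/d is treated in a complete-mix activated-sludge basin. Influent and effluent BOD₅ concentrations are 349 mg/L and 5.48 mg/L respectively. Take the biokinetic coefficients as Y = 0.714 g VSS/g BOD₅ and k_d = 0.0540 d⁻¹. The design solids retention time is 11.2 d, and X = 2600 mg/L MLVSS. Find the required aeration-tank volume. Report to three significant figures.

V ≈ 8.95 m³

Rearranging the biomass balance for a CMAS with decay, V = Y·Q·ΔS·θ_c / [X·(1+k_d θ_c)] = 0.714 × 13.6 × (349 − 5.48) × 11.2 / [2600 × (1 + 0.0540 × 11.2)] = 3.74×10^4 / 4172 = 8.954 m³.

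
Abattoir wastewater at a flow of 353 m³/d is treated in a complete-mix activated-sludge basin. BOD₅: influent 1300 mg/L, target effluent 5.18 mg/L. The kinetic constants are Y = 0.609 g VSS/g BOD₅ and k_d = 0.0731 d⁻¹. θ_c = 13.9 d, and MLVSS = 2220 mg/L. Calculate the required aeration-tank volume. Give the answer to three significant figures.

V ≈ 864 m³

Rearranging the biomass balance for a CMAS with decay, V = Y·Q·ΔS·θ_c / [X·(1+k_d θ_c)] = 0.609 × 353 × (1300 − 5.18) × 13.9 / [2220 × (1 + 0.0731 × 13.9)] = 3.87×10^6 / 4476 = 864.5 m³.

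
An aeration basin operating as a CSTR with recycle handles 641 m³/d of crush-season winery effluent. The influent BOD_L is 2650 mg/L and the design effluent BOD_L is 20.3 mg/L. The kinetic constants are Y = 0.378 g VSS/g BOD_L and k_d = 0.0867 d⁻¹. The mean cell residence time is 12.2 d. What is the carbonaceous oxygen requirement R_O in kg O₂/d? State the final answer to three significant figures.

R_O ≈ 1250 kg O₂/d

The observed yield is Y_obs = Y/(1 + k_d·θ_c) = 0.378 / (1 + 0.0867 × 12.2) = 0.378 / 2.058 = 0.1837 g VSS per g BOD_L removed.
Substrate removed = Q·(S₀ − S) = 641 m³/d × (2650 − 20.3) g/m³ = 1.69×10^6 g/d = 1686 kg/d.
Net sludge production P_X = 0.1837 × 1686 = 309.6 kg VSS/d.
R_O = Q·(S₀ − S) − 1.42·P_X = 1686 − 1.42 × 309.6 = 1246 kg O₂/d.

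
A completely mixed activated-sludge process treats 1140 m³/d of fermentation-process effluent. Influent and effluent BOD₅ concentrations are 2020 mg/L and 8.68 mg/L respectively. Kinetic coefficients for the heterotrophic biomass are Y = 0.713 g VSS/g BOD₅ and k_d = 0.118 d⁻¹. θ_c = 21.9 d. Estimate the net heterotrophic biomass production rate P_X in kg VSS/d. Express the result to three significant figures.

P_X ≈ 456 kg VSS/d

Correct the yield for decay: Y_obs = Y/(1 + k_d θ_c) = 0.713 / (1 + 0.118 × 21.9) = 0.713 / 3.584 = 0.1989.
Mass of BOD₅ removed per day: Q(S₀ − S) = 1140 × 2011 g/m³ = 2293 kg/d.
So the net sludge growth is P_X = 0.1989 × 2293 = 456.1 kg VSS/d.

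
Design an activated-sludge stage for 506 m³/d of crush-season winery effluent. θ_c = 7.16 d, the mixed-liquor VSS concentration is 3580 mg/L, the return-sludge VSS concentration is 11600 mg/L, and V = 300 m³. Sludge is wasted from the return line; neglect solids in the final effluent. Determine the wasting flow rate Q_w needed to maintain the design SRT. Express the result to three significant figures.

Q_w = (V·X)/(θ_c X_r) = 300.0 × 3580 / (7.16 × 11600) = 12.93 m³/d.

Q_w ≈ 12.9 m³/d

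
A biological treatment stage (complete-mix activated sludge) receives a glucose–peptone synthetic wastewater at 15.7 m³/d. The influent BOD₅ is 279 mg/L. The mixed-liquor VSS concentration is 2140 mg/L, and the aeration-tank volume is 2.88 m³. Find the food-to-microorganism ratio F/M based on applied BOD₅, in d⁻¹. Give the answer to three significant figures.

F/M ≈ 0.711 d⁻¹

F/M = applied load / biomass = Q·S₀/(V·X) = 15.7 × 279 / (2.880 × 2140) = 0.7107 d⁻¹.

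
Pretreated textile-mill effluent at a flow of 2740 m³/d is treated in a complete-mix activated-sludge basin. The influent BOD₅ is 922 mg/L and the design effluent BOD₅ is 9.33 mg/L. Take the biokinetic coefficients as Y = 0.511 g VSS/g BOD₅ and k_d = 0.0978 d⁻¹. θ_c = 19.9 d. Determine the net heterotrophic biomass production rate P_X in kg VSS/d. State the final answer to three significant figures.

P_X ≈ 434 kg VSS/d

Correct the yield for decay: Y_obs = Y/(1 + k_d θ_c) = 0.511 / (1 + 0.0978 × 19.9) = 0.511 / 2.946 = 0.1734.
Q·(S₀ − S) = 2740 × (922 − 9.33) × 10⁻³ = 2501 kg/d removed.
P_X = Y_obs · Q(S₀ − S) = 0.1734 × 2501 = 433.7 kg VSS/d.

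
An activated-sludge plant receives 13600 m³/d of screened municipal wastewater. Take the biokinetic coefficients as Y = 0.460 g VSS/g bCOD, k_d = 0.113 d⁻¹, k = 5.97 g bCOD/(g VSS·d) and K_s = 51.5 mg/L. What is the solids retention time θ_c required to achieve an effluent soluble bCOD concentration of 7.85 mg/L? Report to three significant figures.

At the target effluent, Y k S/(K_s+S) = 0.460×5.97×7.85/59.35 = 0.3632 d⁻¹.
θ_c = 1/(μ − k_d) = 1/(0.3632 − 0.113) = 1/0.2502 = 3.996 d.

θ_c ≈ 4.00 d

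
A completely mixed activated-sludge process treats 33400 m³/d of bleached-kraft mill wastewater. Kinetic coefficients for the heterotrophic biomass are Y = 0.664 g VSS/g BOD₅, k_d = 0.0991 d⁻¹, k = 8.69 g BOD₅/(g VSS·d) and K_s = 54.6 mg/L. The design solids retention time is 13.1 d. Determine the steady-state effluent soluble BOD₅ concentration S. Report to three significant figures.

For a completely mixed reactor with recycle the Lawrence–McCarty relation gives S = K_s·(1 + k_d·θ_c) / [θ_c·(Y·k − k_d) − 1] = 54.6 × (1 + 0.0991 × 13.1) / [13.1 × (0.664 × 8.69 − 0.0991) − 1] = 125.5 / 73.29 = 1.712 mg/L.

S ≈ 1.71 mg/L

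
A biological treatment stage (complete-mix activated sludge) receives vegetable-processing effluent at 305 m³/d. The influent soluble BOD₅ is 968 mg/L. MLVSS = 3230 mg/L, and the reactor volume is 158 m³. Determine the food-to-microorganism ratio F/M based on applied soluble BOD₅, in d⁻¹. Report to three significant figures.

F/M = applied load / biomass = Q·S₀/(V·X) = 305 × 968 / (158.0 × 3230) = 0.5785 d⁻¹.

F/M ≈ 0.579 d⁻¹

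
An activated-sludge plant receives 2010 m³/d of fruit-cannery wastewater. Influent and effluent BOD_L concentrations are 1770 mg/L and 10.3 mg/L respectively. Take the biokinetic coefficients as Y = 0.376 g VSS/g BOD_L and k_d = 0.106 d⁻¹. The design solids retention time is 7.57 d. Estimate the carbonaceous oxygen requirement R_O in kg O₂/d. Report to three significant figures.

Y_obs = Y / (1 + k_d θ_c) = 0.376 / (1 + 0.106 × 7.57) = 0.376 / 1.802 = 0.2086.
ΔS = 1770 − 10.3 = 1760 mg/L, so the substrate removal rate is 2010 × 1760/1000 = 3537 kg BOD_L/d.
P_X = Y_obs·Q·(S₀ − S) = 0.2086 × 3537 = 737.8 kg VSS/d.
Carbonaceous O₂ demand = substrate oxidised − cell-mass equivalent = 3537 − 1.42 × 737.8 = 2489 kg O₂/d.

R_O ≈ 2490 kg O₂/d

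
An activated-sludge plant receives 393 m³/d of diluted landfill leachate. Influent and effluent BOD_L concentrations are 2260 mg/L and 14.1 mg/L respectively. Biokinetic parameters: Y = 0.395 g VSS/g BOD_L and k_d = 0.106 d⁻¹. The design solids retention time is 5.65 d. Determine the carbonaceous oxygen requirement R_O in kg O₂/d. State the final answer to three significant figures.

R_O ≈ 573 kg O₂/d

Correct the yield for decay: Y_obs = Y/(1 + k_d θ_c) = 0.395 / (1 + 0.106 × 5.65) = 0.395 / 1.599 = 0.2470.
Substrate removed = Q·(S₀ − S) = 393 m³/d × (2260 − 14.1) g/m³ = 8.83×10^5 g/d = 882.6 kg/d.
Biomass synthesised: P_X = Y_obs × 882.6 = 218.1 kg VSS/d.
Carbonaceous O₂ demand = substrate oxidised − cell-mass equivalent = 882.6 − 1.42 × 218.1 = 573.0 kg O₂/d.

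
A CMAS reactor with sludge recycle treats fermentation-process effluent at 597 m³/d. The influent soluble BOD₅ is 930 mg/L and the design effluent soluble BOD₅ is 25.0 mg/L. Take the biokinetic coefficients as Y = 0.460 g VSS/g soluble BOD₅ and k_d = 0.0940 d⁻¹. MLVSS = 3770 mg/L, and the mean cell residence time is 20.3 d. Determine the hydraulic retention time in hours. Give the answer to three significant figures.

τ ≈ 18.5 h

Rearranging the biomass balance for a CMAS with decay, V = Y·Q·ΔS·θ_c / [X·(1+k_d θ_c)] = 0.460 × 597 × (930 − 25.0) × 20.3 / [3770 × (1 + 0.0940 × 20.3)] = 5.05×10^6 / 10964 = 460.2 m³.
HRT = V/Q = 460.2 m³ / 597 m³·d⁻¹ = 0.7708 d × 24 = 18.50 h.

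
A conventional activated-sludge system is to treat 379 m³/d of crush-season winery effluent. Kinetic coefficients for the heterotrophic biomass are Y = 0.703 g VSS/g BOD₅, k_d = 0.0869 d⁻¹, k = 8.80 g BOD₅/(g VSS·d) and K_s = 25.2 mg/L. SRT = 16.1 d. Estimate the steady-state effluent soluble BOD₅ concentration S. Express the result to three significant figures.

S ≈ 0.622 mg/L

Effluent substrate depends only on kinetics and SRT: S = K_s(1 + k_d θ_c) / [θ_c(Yk − k_d) − 1] = 25.2 × (1 + 0.0869 × 16.1) / [16.1 × (0.703 × 8.80 − 0.0869) − 1] = 60.46 / 97.20 = 0.6220 mg/L.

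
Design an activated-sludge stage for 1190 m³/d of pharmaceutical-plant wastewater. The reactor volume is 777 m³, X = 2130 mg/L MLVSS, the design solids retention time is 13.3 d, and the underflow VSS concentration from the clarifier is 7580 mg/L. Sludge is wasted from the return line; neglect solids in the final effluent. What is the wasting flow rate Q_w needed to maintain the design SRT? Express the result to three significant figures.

Q_w ≈ 16.4 m³/d

θ_c = V·X/(Q_w·X_r) when wasting from the recycle, so Q_w = V·X/(θ_c·X_r) = 777.0 × 2130 / (13.3 × 7580) = 16.42 m³/d.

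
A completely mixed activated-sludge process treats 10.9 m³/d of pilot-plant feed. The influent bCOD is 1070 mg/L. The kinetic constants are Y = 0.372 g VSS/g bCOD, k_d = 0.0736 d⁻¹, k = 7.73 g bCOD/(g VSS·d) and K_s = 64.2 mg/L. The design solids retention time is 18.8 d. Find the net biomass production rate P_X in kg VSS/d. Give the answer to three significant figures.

Effluent substrate depends only on kinetics and SRT: S = K_s(1 + k_d θ_c) / [θ_c(Yk − k_d) − 1] = 64.2 × (1 + 0.0736 × 18.8) / [18.8 × (0.372 × 7.73 − 0.0736) − 1] = 153.0 / 51.68 = 2.961 mg/L.
Observed yield with endogenous decay: Y_obs = Y / (1 + k_d·θ_c) = 0.372 / (1 + 0.0736 × 18.8) = 0.372 / 2.384 = 0.1561 g VSS/g bCOD.
Q·(S₀ − S) = 10.9 × (1070 − 2.96) × 10⁻³ = 11.63 kg/d removed.
So the net sludge growth is P_X = 0.1561 × 11.63 = 1.815 kg VSS/d.

P_X ≈ 1.82 kg VSS/d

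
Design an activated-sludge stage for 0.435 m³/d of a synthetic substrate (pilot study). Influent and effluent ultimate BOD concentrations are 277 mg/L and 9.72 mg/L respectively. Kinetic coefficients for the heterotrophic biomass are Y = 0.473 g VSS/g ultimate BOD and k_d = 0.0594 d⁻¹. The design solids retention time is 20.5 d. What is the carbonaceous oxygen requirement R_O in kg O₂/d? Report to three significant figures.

R_O ≈ 0.0811 kg O₂/d

Y_obs = Y / (1 + k_d θ_c) = 0.473 / (1 + 0.0594 × 20.5) = 0.473 / 2.218 = 0.2133.
ΔS = 277 − 9.72 = 267.3 mg/L, so the substrate removal rate is 0.435 × 267.3/1000 = 0.1163 kg ultimate BOD/d.
Net sludge production P_X = 0.2133 × 0.1163 = 0.02480 kg VSS/d.
R_O = Q·(S₀ − S) − 1.42·P_X = 0.1163 − 1.42 × 0.02480 = 0.08105 kg O₂/d.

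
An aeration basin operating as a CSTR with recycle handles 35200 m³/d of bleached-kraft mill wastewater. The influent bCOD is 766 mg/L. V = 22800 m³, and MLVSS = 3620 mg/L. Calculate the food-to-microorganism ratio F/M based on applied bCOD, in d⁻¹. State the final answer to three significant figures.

F/M ≈ 0.327 d⁻¹

F/M = applied load / biomass = Q·S₀/(V·X) = 35200 × 766 / (22800 × 3620) = 0.3267 d⁻¹.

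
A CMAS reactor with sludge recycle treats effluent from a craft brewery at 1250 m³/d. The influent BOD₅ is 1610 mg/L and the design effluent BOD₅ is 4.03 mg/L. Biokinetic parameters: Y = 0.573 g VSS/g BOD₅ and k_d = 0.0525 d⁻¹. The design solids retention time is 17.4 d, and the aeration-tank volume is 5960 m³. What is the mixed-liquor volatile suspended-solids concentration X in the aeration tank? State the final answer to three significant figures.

X = Y·Q·ΔS·θ_c / [V·(1 + k_d θ_c)] = 0.573 × 1250 × (1610 − 4.03) × 17.4 / [5960 × (1 + 0.0525 × 17.4)] = 1755 mg/L.

X ≈ 1750 mg/L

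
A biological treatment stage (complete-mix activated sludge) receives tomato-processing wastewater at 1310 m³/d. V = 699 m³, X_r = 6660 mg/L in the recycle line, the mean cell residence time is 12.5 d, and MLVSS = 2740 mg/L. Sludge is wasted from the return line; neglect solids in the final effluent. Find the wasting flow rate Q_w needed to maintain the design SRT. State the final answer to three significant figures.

Wasting from the return line (neglecting effluent solids): Q_w = V·X / (θ_c·X_r) = 699.0 × 2740 / (12.5 × 6660) = 23.01 m³/d.

Q_w ≈ 23.0 m³/d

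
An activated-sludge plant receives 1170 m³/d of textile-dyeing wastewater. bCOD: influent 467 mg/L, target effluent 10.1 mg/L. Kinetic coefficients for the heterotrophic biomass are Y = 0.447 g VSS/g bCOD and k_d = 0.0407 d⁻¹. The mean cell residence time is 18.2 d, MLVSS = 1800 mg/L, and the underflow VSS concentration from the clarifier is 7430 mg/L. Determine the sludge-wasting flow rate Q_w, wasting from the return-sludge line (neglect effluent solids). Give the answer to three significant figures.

Q_w ≈ 18.5 m³/d

From the SRT design equation V = Y Q (S₀−S) θ_c / [X (1 + k_d θ_c)] = 0.447 × 1170 × (467 − 10.1) × 18.2 / [1800 × (1 + 0.0407 × 18.2)] = 4.35×10^6 / 3133 = 1388 m³.
Wasting from the return line (neglecting effluent solids): Q_w = V·X / (θ_c·X_r) = 1388 × 1800 / (18.2 × 7430) = 18.48 m³/d.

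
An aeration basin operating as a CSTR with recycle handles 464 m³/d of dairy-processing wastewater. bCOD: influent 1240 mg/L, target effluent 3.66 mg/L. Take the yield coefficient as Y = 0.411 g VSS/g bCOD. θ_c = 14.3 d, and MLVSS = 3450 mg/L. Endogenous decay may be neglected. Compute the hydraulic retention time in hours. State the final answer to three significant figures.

τ ≈ 50.5 h

Biomass mass balance (decay neglected): V·X = Y·Q·(S₀ − S)·θ_c, so V = 0.411 × 464 × (1240 − 3.66) × 14.3 / 3450 = 977.3 m³.
τ = V/Q = 977.3/464 = 2.106 d, or 50.55 h.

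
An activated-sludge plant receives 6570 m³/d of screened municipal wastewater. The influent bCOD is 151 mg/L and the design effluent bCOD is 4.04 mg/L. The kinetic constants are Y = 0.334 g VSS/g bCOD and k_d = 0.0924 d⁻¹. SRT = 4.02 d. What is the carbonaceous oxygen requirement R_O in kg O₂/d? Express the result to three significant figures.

R_O ≈ 632 kg O₂/d

Y_obs = Y / (1 + k_d θ_c) = 0.334 / (1 + 0.0924 × 4.02) = 0.334 / 1.371 = 0.2435.
Mass of bCOD removed per day: Q(S₀ − S) = 6570 × 147.0 g/m³ = 965.5 kg/d.
Net sludge production P_X = 0.2435 × 965.5 = 235.1 kg VSS/d.
R_O = Q·(S₀ − S) − 1.42·P_X = 965.5 − 1.42 × 235.1 = 631.6 kg O₂/d.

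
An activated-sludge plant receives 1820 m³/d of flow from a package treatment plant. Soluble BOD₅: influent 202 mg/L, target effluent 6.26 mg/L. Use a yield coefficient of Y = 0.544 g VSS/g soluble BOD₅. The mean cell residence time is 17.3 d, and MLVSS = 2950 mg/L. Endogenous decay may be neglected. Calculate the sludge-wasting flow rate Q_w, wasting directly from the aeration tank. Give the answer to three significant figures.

V·X = Y·Q·ΔS·θ_c gives V = 0.544 × 1820 × (202 − 6.26) × 17.3 / 2950 = 1137 m³.
With mixed-liquor wasting, θ_c = V/Q_w, so Q_w = V/θ_c = 1137/17.3 = 65.69 m³/d.

Q_w ≈ 65.7 m³/d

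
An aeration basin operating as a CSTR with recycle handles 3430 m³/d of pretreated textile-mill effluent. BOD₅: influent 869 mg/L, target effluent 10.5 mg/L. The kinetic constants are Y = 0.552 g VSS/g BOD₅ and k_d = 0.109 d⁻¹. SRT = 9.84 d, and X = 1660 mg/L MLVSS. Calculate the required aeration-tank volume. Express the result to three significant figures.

Rearranging the biomass balance for a CMAS with decay, V = Y·Q·ΔS·θ_c / [X·(1+k_d θ_c)] = 0.552 × 3430 × (869 − 10.5) × 9.84 / [1660 × (1 + 0.109 × 9.84)] = 1.6×10^7 / 3440 = 4649 m³.

V ≈ 4650 m³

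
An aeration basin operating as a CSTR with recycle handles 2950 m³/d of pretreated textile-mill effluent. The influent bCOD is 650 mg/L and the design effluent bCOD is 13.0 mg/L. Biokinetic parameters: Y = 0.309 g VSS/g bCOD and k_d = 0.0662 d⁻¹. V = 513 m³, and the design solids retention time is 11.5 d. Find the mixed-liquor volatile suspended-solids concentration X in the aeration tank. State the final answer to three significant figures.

X ≈ 7390 mg/L

X = Y·Q·ΔS·θ_c / [V·(1 + k_d θ_c)] = 0.309 × 2950 × (650 − 13.0) × 11.5 / [513 × (1 + 0.0662 × 11.5)] = 7390 mg/L.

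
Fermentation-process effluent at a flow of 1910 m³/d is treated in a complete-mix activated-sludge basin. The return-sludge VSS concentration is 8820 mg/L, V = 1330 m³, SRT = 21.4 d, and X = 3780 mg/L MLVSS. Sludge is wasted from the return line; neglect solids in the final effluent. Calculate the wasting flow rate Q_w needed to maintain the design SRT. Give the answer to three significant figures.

Wasting from the return line (neglecting effluent solids): Q_w = V·X / (θ_c·X_r) = 1330 × 3780 / (21.4 × 8820) = 26.64 m³/d.

Q_w ≈ 26.6 m³/d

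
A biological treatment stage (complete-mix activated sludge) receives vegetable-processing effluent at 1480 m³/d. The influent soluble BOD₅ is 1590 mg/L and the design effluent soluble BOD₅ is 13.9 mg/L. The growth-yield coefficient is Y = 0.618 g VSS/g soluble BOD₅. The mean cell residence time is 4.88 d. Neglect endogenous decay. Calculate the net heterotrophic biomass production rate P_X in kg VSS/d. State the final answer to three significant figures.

Since k_d ≈ 0, Y_obs = Y = 0.618 g VSS/g soluble BOD₅.
ΔS = 1590 − 13.9 = 1576 mg/L, so the substrate removal rate is 1480 × 1576/1000 = 2333 kg soluble BOD₅/d.
P_X = Y_obs · Q(S₀ − S) = 0.6180 × 2333 = 1442 kg VSS/d.

P_X ≈ 1440 kg VSS/d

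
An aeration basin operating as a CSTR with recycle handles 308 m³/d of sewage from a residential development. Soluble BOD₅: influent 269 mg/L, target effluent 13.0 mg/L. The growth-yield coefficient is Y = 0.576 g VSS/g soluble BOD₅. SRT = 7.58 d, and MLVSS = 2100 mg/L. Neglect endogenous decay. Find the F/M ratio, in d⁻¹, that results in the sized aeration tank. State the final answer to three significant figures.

F/M ≈ 0.241 d⁻¹

Biomass mass balance (decay neglected): V·X = Y·Q·(S₀ − S)·θ_c, so V = 0.576 × 308 × (269 − 13.0) × 7.58 / 2100 = 163.9 m³.
Food-to-microorganism ratio F/M = Q S₀ / (V X) = 308 × 269 / (163.9 × 2100) = 0.2407 d⁻¹.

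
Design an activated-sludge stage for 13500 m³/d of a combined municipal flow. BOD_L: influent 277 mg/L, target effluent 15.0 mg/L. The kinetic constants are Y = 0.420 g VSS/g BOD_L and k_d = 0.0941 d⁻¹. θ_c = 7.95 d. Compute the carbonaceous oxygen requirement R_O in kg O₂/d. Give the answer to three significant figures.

The observed yield is Y_obs = Y/(1 + k_d·θ_c) = 0.420 / (1 + 0.0941 × 7.95) = 0.420 / 1.748 = 0.2403 g VSS per g BOD_L removed.
Substrate removed = Q·(S₀ − S) = 13500 m³/d × (277 − 15.0) g/m³ = 3.54×10^6 g/d = 3537 kg/d.
P_X = Y_obs·Q·(S₀ − S) = 0.2403 × 3537 = 849.8 kg VSS/d.
R_O = Q·(S₀ − S) − 1.42·P_X = 3537 − 1.42 × 849.8 = 2330 kg O₂/d.

R_O ≈ 2330 kg O₂/d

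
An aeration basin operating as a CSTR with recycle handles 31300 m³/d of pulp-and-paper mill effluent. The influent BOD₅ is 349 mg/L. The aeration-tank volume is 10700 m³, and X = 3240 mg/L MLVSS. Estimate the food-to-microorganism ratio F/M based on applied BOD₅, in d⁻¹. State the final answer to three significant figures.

Food-to-microorganism ratio F/M = Q S₀ / (V X) = 31300 × 349 / (10700 × 3240) = 0.3151 d⁻¹.

F/M ≈ 0.315 d⁻¹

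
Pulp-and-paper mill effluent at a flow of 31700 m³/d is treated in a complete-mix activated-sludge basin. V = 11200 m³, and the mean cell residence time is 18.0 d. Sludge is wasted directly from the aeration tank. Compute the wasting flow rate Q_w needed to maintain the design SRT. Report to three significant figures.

Wasting from the aeration tank: Q_w = V / θ_c = 11200 / 18.0 = 622.2 m³/d.

Q_w ≈ 622 m³/d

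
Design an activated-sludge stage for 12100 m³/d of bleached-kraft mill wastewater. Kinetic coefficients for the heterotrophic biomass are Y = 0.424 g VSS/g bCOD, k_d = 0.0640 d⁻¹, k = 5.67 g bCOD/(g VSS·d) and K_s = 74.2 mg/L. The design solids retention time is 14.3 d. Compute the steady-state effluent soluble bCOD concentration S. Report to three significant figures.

S ≈ 4.38 mg/L

Effluent substrate depends only on kinetics and SRT: S = K_s(1 + k_d θ_c) / [θ_c(Yk − k_d) − 1] = 74.2 × (1 + 0.0640 × 14.3) / [14.3 × (0.424 × 5.67 − 0.0640) − 1] = 142.1 / 32.46 = 4.378 mg/L.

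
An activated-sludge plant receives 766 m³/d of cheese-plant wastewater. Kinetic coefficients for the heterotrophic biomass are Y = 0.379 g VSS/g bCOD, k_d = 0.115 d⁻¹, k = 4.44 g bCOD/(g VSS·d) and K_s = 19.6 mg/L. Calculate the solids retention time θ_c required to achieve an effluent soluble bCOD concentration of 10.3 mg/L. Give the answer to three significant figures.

Specific growth rate at S = 10.3 mg/L: μ = YkS/(K_s+S) = 0.379·4.44·10.3/(19.6+10.3) = 0.5797 d⁻¹.
1/θ_c = 0.5797 − 0.115 = 0.4647 d⁻¹, so θ_c = 2.152 d.

θ_c ≈ 2.15 d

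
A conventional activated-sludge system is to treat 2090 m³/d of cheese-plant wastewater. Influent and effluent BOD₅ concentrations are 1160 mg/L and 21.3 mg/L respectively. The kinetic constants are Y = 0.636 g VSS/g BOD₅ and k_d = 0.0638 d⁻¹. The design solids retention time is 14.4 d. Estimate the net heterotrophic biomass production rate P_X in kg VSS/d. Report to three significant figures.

P_X ≈ 789 kg VSS/d

The observed yield is Y_obs = Y/(1 + k_d·θ_c) = 0.636 / (1 + 0.0638 × 14.4) = 0.636 / 1.919 = 0.3315 g VSS per g BOD₅ removed.
Q·(S₀ − S) = 2090 × (1160 − 21.3) × 10⁻³ = 2380 kg/d removed.
Biomass produced: P_X = Y_obs·Q·ΔS = 0.3315 × 2380 ≈ 788.9 kg VSS/d.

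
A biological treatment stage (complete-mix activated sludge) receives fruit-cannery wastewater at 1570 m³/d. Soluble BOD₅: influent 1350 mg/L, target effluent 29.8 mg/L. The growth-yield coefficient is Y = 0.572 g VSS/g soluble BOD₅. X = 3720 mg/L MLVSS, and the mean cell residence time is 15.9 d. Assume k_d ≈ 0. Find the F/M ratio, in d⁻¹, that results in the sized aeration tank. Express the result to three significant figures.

F/M ≈ 0.112 d⁻¹

Biomass mass balance (decay neglected): V·X = Y·Q·(S₀ − S)·θ_c, so V = 0.572 × 1570 × (1350 − 29.8) × 15.9 / 3720 = 5067 m³.
F/M = Q·S₀ / (V·X) = 1570 × 1350 / (5067 × 3720) = 0.1124 g soluble BOD₅·(g VSS·d)⁻¹.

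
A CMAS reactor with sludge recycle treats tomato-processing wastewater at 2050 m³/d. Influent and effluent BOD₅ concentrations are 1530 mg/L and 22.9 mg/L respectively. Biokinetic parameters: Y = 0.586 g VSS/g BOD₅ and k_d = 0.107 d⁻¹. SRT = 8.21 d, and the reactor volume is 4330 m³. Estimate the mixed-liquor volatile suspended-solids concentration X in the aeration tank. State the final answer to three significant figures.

X ≈ 1830 mg/L

From V·X·(1 + k_d·θ_c) = Y·Q·(S₀ − S)·θ_c: X = 0.586 × 2050 × (1530 − 22.9) × 8.21 / [4330 × (1 + 0.107 × 8.21)] = 1827 mg/L.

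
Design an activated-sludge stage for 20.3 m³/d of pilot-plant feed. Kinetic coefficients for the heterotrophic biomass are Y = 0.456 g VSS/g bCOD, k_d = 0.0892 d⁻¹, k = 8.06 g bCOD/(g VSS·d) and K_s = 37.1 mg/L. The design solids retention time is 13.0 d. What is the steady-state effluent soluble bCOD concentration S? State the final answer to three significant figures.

S ≈ 1.76 mg/L

For a completely mixed reactor with recycle the Lawrence–McCarty relation gives S = K_s·(1 + k_d·θ_c) / [θ_c·(Y·k − k_d) − 1] = 37.1 × (1 + 0.0892 × 13.0) / [13.0 × (0.456 × 8.06 − 0.0892) − 1] = 80.12 / 45.62 = 1.756 mg/L.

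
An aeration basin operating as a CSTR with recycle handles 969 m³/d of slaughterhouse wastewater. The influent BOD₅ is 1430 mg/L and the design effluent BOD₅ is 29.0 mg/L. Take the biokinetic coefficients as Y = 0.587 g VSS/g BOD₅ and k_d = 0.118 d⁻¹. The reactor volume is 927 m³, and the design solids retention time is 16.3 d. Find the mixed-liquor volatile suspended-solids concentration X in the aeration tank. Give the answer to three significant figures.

X ≈ 4790 mg/L

From V·X·(1 + k_d·θ_c) = Y·Q·(S₀ − S)·θ_c: X = 0.587 × 969 × (1430 − 29.0) × 16.3 / [927 × (1 + 0.118 × 16.3)] = 4793 mg/L.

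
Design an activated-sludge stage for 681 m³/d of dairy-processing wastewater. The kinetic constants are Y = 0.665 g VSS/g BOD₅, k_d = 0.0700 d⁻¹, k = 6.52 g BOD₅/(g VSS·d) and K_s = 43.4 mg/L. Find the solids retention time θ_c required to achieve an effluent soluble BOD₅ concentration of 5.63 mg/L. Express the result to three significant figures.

At the target effluent, Y k S/(K_s+S) = 0.665×6.52×5.63/49.03 = 0.4979 d⁻¹.
Then 1/θ_c = μ − k_d = 0.4979 − 0.0700 = 0.4279 d⁻¹, giving θ_c = 2.337 d.

θ_c ≈ 2.34 d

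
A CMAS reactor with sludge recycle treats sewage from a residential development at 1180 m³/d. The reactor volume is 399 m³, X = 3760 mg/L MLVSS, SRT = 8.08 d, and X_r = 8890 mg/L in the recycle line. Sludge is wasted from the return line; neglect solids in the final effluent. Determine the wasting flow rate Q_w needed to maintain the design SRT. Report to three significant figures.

Q_w = (V·X)/(θ_c X_r) = 399.0 × 3760 / (8.08 × 8890) = 20.89 m³/d.

Q_w ≈ 20.9 m³/d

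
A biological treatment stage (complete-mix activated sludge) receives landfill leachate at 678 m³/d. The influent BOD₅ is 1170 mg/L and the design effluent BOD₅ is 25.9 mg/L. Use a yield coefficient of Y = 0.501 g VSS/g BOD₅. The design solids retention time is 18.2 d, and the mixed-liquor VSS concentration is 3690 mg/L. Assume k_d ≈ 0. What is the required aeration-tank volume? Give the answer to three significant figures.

Biomass mass balance (decay neglected): V·X = Y·Q·(S₀ − S)·θ_c, so V = 0.501 × 678 × (1170 − 25.9) × 18.2 / 3690 = 1917 m³.

V ≈ 1920 m³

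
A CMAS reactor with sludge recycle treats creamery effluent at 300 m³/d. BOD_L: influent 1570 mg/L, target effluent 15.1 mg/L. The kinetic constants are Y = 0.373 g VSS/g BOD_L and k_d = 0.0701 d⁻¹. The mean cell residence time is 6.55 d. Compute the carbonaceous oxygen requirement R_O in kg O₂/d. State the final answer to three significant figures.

Observed yield with endogenous decay: Y_obs = Y / (1 + k_d·θ_c) = 0.373 / (1 + 0.0701 × 6.55) = 0.373 / 1.459 = 0.2556 g VSS/g BOD_L.
Substrate removed = Q·(S₀ − S) = 300 m³/d × (1570 − 15.1) g/m³ = 4.66×10^5 g/d = 466.5 kg/d.
Net sludge production P_X = 0.2556 × 466.5 = 119.2 kg VSS/d.
Carbonaceous O₂ demand = substrate oxidised − cell-mass equivalent = 466.5 − 1.42 × 119.2 = 297.1 kg O₂/d.

R_O ≈ 297 kg O₂/d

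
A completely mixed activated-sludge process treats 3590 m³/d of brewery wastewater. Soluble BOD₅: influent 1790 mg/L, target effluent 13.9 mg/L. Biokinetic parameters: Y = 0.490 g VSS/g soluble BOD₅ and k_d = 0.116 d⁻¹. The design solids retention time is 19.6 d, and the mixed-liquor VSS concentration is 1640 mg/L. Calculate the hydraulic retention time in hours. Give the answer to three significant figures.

Rearranging the biomass balance for a CMAS with decay, V = Y·Q·ΔS·θ_c / [X·(1+k_d θ_c)] = 0.490 × 3590 × (1790 − 13.9) × 19.6 / [1640 × (1 + 0.116 × 19.6)] = 6.12×10^7 / 5369 = 11406 m³.
HRT = V/Q = 11406 m³ / 3590 m³·d⁻¹ = 3.177 d × 24 = 76.25 h.

τ ≈ 76.3 h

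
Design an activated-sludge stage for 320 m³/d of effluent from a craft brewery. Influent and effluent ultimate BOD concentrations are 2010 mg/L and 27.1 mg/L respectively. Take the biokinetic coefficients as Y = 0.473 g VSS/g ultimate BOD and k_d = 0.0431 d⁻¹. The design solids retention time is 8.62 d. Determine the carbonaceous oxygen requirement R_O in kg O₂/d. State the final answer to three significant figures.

Correct the yield for decay: Y_obs = Y/(1 + k_d θ_c) = 0.473 / (1 + 0.0431 × 8.62) = 0.473 / 1.372 = 0.3449.
Q·(S₀ − S) = 320 × (2010 − 27.1) × 10⁻³ = 634.5 kg/d removed.
Biomass synthesised: P_X = Y_obs × 634.5 = 218.8 kg VSS/d.
R_O = Q·(S₀ − S) − 1.42·P_X = 634.5 − 1.42 × 218.8 = 323.8 kg O₂/d.

R_O ≈ 324 kg O₂/d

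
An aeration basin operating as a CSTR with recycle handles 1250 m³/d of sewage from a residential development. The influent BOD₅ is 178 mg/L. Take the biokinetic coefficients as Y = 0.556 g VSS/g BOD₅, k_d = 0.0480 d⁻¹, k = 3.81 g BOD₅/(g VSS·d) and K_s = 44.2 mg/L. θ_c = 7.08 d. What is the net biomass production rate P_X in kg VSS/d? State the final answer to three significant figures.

For a completely mixed reactor with recycle the Lawrence–McCarty relation gives S = K_s·(1 + k_d·θ_c) / [θ_c·(Y·k − k_d) − 1] = 44.2 × (1 + 0.0480 × 7.08) / [7.08 × (0.556 × 3.81 − 0.0480) − 1] = 59.22 / 13.66 = 4.336 mg/L.
The observed yield is Y_obs = Y/(1 + k_d·θ_c) = 0.556 / (1 + 0.0480 × 7.08) = 0.556 / 1.340 = 0.4150 g VSS per g BOD₅ removed.
ΔS = 178 − 4.34 = 173.7 mg/L, so the substrate removal rate is 1250 × 173.7/1000 = 217.1 kg BOD₅/d.
So the net sludge growth is P_X = 0.4150 × 217.1 = 90.08 kg VSS/d.

P_X ≈ 90.1 kg VSS/d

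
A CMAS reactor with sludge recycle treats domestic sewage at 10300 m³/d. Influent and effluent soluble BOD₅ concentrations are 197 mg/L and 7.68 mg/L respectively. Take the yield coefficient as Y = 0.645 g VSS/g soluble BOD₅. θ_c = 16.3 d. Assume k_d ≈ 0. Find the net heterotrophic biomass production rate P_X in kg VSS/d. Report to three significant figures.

P_X ≈ 1260 kg VSS/d

No decay correction is needed, so Y_obs = Y = 0.645.
Mass of soluble BOD₅ removed per day: Q(S₀ − S) = 10300 × 189.3 g/m³ = 1950 kg/d.
P_X = Y_obs · Q(S₀ − S) = 0.6450 × 1950 = 1258 kg VSS/d.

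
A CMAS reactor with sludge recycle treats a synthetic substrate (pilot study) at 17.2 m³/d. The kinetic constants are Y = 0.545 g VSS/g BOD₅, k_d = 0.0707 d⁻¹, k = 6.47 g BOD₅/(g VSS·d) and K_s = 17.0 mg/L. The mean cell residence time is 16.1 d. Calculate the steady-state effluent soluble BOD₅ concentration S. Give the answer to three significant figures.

S ≈ 0.665 mg/L

From the Monod/SRT balance for a CMAS, S = K_s·(1+k_d θ_c)/[θ_c·(Y k − k_d) − 1] = 17.0 × (1 + 0.0707 × 16.1) / [16.1 × (0.545 × 6.47 − 0.0707) − 1] = 36.35 / 54.63 = 0.6654 mg/L.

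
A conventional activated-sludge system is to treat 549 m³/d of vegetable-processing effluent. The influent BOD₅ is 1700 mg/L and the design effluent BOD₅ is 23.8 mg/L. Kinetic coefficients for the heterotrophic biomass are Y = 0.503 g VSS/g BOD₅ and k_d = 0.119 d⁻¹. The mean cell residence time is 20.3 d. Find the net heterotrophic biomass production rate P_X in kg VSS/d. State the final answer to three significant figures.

The observed yield is Y_obs = Y/(1 + k_d·θ_c) = 0.503 / (1 + 0.119 × 20.3) = 0.503 / 3.416 = 0.1473 g VSS per g BOD₅ removed.
ΔS = 1700 − 23.8 = 1676 mg/L, so the substrate removal rate is 549 × 1676/1000 = 920.2 kg BOD₅/d.
Biomass produced: P_X = Y_obs·Q·ΔS = 0.1473 × 920.2 ≈ 135.5 kg VSS/d.

P_X ≈ 136 kg VSS/d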